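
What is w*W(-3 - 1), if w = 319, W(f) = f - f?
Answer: 0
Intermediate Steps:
W(f) = 0
w*W(-3 - 1) = 319*0 = 0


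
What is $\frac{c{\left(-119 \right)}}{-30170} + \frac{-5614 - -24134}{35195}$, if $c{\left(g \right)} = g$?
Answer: $\frac{16083903}{30338090} \approx 0.53016$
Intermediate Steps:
$\frac{c{\left(-119 \right)}}{-30170} + \frac{-5614 - -24134}{35195} = - \frac{119}{-30170} + \frac{-5614 - -24134}{35195} = \left(-119\right) \left(- \frac{1}{30170}\right) + \left(-5614 + 24134\right) \frac{1}{35195} = \frac{17}{4310} + 18520 \cdot \frac{1}{35195} = \frac{17}{4310} + \frac{3704}{7039} = \frac{16083903}{30338090}$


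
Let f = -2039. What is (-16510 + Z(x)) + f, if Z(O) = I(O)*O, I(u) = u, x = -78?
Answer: -12465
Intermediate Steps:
Z(O) = O² (Z(O) = O*O = O²)
(-16510 + Z(x)) + f = (-16510 + (-78)²) - 2039 = (-16510 + 6084) - 2039 = -10426 - 2039 = -12465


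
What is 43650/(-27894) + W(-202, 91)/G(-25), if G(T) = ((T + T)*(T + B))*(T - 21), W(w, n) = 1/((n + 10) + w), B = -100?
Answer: -211247807851/134995337500 ≈ -1.5649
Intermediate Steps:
W(w, n) = 1/(10 + n + w) (W(w, n) = 1/((10 + n) + w) = 1/(10 + n + w))
G(T) = 2*T*(-100 + T)*(-21 + T) (G(T) = ((T + T)*(T - 100))*(T - 21) = ((2*T)*(-100 + T))*(-21 + T) = (2*T*(-100 + T))*(-21 + T) = 2*T*(-100 + T)*(-21 + T))
43650/(-27894) + W(-202, 91)/G(-25) = 43650/(-27894) + 1/((10 + 91 - 202)*((2*(-25)*(2100 + (-25)² - 121*(-25))))) = 43650*(-1/27894) + 1/((-101)*((2*(-25)*(2100 + 625 + 3025)))) = -7275/4649 - 1/(101*(2*(-25)*5750)) = -7275/4649 - 1/101/(-287500) = -7275/4649 - 1/101*(-1/287500) = -7275/4649 + 1/29037500 = -211247807851/134995337500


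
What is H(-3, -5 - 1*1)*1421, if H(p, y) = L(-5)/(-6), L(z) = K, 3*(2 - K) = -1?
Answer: -9947/18 ≈ -552.61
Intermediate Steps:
K = 7/3 (K = 2 - ⅓*(-1) = 2 + ⅓ = 7/3 ≈ 2.3333)
L(z) = 7/3
H(p, y) = -7/18 (H(p, y) = (7/3)/(-6) = (7/3)*(-⅙) = -7/18)
H(-3, -5 - 1*1)*1421 = -7/18*1421 = -9947/18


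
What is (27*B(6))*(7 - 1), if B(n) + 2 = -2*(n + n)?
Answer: -4212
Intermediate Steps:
B(n) = -2 - 4*n (B(n) = -2 - 2*(n + n) = -2 - 4*n)
(27*B(6))*(7 - 1) = (27*(-2 - 4*6))*(7 - 1) = (27*(-2 - 24))*6 = (27*(-26))*6 = -702*6 = -4212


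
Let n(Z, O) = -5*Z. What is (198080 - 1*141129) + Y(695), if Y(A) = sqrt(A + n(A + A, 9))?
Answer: 56951 + 3*I*sqrt(695) ≈ 56951.0 + 79.089*I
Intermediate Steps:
Y(A) = 3*sqrt(-A) (Y(A) = sqrt(A - 5*(A + A)) = sqrt(A - 10*A) = sqrt(-9*A) = 3*sqrt(-A))
(198080 - 1*141129) + Y(695) = (198080 - 1*141129) + 3*sqrt(-1*695) = (198080 - 141129) + 3*sqrt(-695) = 56951 + 3*(I*sqrt(695)) = 56951 + 3*I*sqrt(695)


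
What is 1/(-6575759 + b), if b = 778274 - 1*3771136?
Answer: -1/9568621 ≈ -1.0451e-7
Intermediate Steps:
b = -2992862 (b = 778274 - 3771136 = -2992862)
1/(-6575759 + b) = 1/(-6575759 - 2992862) = 1/(-9568621) = -1/9568621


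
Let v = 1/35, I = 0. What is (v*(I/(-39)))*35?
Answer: 0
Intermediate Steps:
v = 1/35 ≈ 0.028571
(v*(I/(-39)))*35 = ((0/(-39))/35)*35 = ((0*(-1/39))/35)*35 = ((1/35)*0)*35 = 0*35 = 0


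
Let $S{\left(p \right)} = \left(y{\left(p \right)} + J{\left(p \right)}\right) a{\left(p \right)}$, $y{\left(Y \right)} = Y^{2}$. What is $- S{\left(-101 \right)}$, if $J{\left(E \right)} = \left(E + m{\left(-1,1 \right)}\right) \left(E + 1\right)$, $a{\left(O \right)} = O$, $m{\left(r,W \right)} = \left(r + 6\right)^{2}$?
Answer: $1797901$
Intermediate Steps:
$m{\left(r,W \right)} = \left(6 + r\right)^{2}$
$J{\left(E \right)} = \left(1 + E\right) \left(25 + E\right)$ ($J{\left(E \right)} = \left(E + \left(6 - 1\right)^{2}\right) \left(E + 1\right) = \left(E + 5^{2}\right) \left(1 + E\right) = \left(E + 25\right) \left(1 + E\right) = \left(25 + E\right) \left(1 + E\right) = \left(1 + E\right) \left(25 + E\right)$)
$S{\left(p \right)} = p \left(25 + 2 p^{2} + 26 p\right)$ ($S{\left(p \right)} = \left(p^{2} + \left(25 + p^{2} + 26 p\right)\right) p = \left(25 + 2 p^{2} + 26 p\right) p = p \left(25 + 2 p^{2} + 26 p\right)$)
$- S{\left(-101 \right)} = - \left(-101\right) \left(25 + 2 \left(-101\right)^{2} + 26 \left(-101\right)\right) = - \left(-101\right) \left(25 + 2 \cdot 10201 - 2626\right) = - \left(-101\right) \left(25 + 20402 - 2626\right) = - \left(-101\right) 17801 = \left(-1\right) \left(-1797901\right) = 1797901$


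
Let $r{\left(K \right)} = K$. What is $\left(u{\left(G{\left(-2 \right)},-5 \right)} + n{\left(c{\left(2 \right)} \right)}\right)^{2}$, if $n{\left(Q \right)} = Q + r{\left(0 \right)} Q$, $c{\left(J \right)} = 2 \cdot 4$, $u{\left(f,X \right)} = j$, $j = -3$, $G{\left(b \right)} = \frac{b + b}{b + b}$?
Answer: $25$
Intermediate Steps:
$G{\left(b \right)} = 1$ ($G{\left(b \right)} = \frac{2 b}{2 b} = 2 b \frac{1}{2 b} = 1$)
$u{\left(f,X \right)} = -3$
$c{\left(J \right)} = 8$
$n{\left(Q \right)} = Q$ ($n{\left(Q \right)} = Q + 0 Q = Q + 0 = Q$)
$\left(u{\left(G{\left(-2 \right)},-5 \right)} + n{\left(c{\left(2 \right)} \right)}\right)^{2} = \left(-3 + 8\right)^{2} = 5^{2} = 25$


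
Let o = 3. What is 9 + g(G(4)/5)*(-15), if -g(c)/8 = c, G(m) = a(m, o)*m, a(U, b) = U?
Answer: 393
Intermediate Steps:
G(m) = m² (G(m) = m*m = m²)
g(c) = -8*c
9 + g(G(4)/5)*(-15) = 9 - 8*4²/5*(-15) = 9 - 128/5*(-15) = 9 + 384 = 393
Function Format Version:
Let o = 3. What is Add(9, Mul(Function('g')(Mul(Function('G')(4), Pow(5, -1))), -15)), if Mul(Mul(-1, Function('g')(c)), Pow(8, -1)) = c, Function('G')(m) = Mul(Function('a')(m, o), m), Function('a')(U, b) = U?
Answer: 393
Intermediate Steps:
Function('G')(m) = Pow(m, 2) (Function('G')(m) = Mul(m, m) = Pow(m, 2))
Function('g')(c) = Mul(-8, c)
Add(9, Mul(Function('g')(Mul(Function('G')(4), Pow(5, -1))), -15)) = Add(9, Mul(Mul(-8, Mul(Pow(4, 2), Pow(5, -1))), -15)) = Add(9, Mul(Mul(-8, Mul(16, Rational(1, 5))), -15)) = Add(9, Mul(Mul(-8, Rational(16, 5)), -15)) = Add(9, Mul(Rational(-128, 5), -15)) = Add(9, 384) = 393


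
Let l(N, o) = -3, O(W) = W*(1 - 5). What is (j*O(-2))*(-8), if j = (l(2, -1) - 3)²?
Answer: -2304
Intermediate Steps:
O(W) = -4*W (O(W) = W*(-4) = -4*W)
j = 36 (j = (-3 - 3)² = (-6)² = 36)
(j*O(-2))*(-8) = (36*(-4*(-2)))*(-8) = (36*8)*(-8) = 288*(-8) = -2304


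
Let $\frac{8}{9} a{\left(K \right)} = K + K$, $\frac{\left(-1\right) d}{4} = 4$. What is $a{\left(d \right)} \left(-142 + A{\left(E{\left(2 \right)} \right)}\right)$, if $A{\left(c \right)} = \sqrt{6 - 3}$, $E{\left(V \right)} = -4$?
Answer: $5112 - 36 \sqrt{3} \approx 5049.6$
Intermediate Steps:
$d = -16$ ($d = \left(-4\right) 4 = -16$)
$a{\left(K \right)} = \frac{9 K}{4}$ ($a{\left(K \right)} = \frac{9 \left(K + K\right)}{8} = \frac{9 \cdot 2 K}{8} = \frac{9 K}{4}$)
$A{\left(c \right)} = \sqrt{3}$
$a{\left(d \right)} \left(-142 + A{\left(E{\left(2 \right)} \right)}\right) = \frac{9}{4} \left(-16\right) \left(-142 + \sqrt{3}\right) = - 36 \left(-142 + \sqrt{3}\right) = 5112 - 36 \sqrt{3}$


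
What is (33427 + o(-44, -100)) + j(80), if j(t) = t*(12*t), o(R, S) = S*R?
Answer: 114627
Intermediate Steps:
o(R, S) = R*S
j(t) = 12*t²
(33427 + o(-44, -100)) + j(80) = (33427 - 44*(-100)) + 12*80² = (33427 + 4400) + 12*6400 = 37827 + 76800 = 114627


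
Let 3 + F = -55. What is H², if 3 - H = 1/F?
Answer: 30625/3364 ≈ 9.1037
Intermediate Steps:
F = -58 (F = -3 - 55 = -58)
H = 175/58 (H = 3 - 1/(-58) = 3 - 1*(-1/58) = 3 + 1/58 = 175/58 ≈ 3.0172)
H² = (175/58)² = 30625/3364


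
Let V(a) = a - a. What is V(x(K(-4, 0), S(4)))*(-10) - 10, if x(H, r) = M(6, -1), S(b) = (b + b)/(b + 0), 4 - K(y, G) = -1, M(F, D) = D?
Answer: -10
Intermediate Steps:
K(y, G) = 5 (K(y, G) = 4 - 1*(-1) = 4 + 1 = 5)
S(b) = 2 (S(b) = (2*b)/b = 2)
x(H, r) = -1
V(a) = 0
V(x(K(-4, 0), S(4)))*(-10) - 10 = 0*(-10) - 10 = 0 - 10 = -10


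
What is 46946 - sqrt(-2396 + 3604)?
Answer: 46946 - 2*sqrt(302) ≈ 46911.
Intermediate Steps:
46946 - sqrt(-2396 + 3604) = 46946 - sqrt(1208) = 46946 - 2*sqrt(302)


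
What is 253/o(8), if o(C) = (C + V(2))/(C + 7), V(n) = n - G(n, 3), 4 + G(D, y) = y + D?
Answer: 1265/3 ≈ 421.67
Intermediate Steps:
G(D, y) = -4 + D + y (G(D, y) = -4 + (y + D) = -4 + (D + y) = -4 + D + y)
V(n) = 1 (V(n) = n - (-4 + n + 3) = n - (-1 + n) = n + (1 - n) = 1)
o(C) = (1 + C)/(7 + C) (o(C) = (C + 1)/(C + 7) = (1 + C)/(7 + C))
253/o(8) = 253/(((1 + 8)/(7 + 8))) = 253/((9/15)) = 253/(((1/15)*9)) = 253/(⅗) = 253*(5/3) = 1265/3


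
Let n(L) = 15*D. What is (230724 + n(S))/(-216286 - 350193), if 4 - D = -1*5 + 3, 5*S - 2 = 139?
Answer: -230814/566479 ≈ -0.40745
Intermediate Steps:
S = 141/5 (S = ⅖ + (⅕)*139 = ⅖ + 139/5 = 141/5 ≈ 28.200)
D = 6 (D = 4 - (-1*5 + 3) = 4 - (-5 + 3) = 4 - 1*(-2) = 4 + 2 = 6)
n(L) = 90 (n(L) = 15*6 = 90)
(230724 + n(S))/(-216286 - 350193) = (230724 + 90)/(-216286 - 350193) = 230814/(-566479) = 230814*(-1/566479) = -230814/566479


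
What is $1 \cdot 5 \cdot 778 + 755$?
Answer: $4645$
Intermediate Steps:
$1 \cdot 5 \cdot 778 + 755 = 5 \cdot 778 + 755 = 3890 + 755 = 4645$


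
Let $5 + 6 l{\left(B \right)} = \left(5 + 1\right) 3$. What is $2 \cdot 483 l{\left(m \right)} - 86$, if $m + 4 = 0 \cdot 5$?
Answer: $2007$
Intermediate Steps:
$m = -4$ ($m = -4 + 0 \cdot 5 = -4 + 0 = -4$)
$l{\left(B \right)} = \frac{13}{6}$ ($l{\left(B \right)} = - \frac{5}{6} + \frac{\left(5 + 1\right) 3}{6} = - \frac{5}{6} + \frac{6 \cdot 3}{6} = - \frac{5}{6} + \frac{1}{6} \cdot 18 = - \frac{5}{6} + 3 = \frac{13}{6}$)
$2 \cdot 483 l{\left(m \right)} - 86 = 2 \cdot 483 \cdot \frac{13}{6} - 86 = 966 \cdot \frac{13}{6} - 86 = 2093 - 86 = 2007$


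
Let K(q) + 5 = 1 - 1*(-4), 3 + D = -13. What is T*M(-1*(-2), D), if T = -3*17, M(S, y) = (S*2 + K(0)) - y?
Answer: -1020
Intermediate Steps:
D = -16 (D = -3 - 13 = -16)
K(q) = 0 (K(q) = -5 + (1 - 1*(-4)) = -5 + (1 + 4) = -5 + 5 = 0)
M(S, y) = -y + 2*S (M(S, y) = (S*2 + 0) - y = (2*S + 0) - y = 2*S - y = -y + 2*S)
T = -51
T*M(-1*(-2), D) = -51*(-1*(-16) + 2*(-1*(-2))) = -51*(16 + 2*2) = -51*(16 + 4) = -51*20 = -1020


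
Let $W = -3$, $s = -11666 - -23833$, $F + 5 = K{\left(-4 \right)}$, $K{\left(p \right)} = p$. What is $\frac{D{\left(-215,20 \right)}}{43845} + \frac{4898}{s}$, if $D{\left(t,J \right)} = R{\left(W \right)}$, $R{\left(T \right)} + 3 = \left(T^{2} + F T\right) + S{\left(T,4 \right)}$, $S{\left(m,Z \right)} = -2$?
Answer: $\frac{215129987}{533462115} \approx 0.40327$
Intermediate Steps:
$F = -9$ ($F = -5 - 4 = -9$)
$s = 12167$ ($s = -11666 + 23833 = 12167$)
$R{\left(T \right)} = -5 + T^{2} - 9 T$ ($R{\left(T \right)} = -3 - \left(2 - T^{2} + 9 T\right) = -5 + T^{2} - 9 T$)
$D{\left(t,J \right)} = 31$ ($D{\left(t,J \right)} = -5 + \left(-3\right)^{2} - -27 = -5 + 9 + 27 = 31$)
$\frac{D{\left(-215,20 \right)}}{43845} + \frac{4898}{s} = \frac{31}{43845} + \frac{4898}{12167} = \frac{215129987}{533462115}$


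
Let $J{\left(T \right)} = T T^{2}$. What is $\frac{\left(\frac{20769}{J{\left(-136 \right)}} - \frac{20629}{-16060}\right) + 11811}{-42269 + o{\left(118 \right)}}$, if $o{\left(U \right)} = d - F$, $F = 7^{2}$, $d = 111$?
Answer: $- \frac{119298743474161}{426271953338880} \approx -0.27987$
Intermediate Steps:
$F = 49$
$o{\left(U \right)} = 62$ ($o{\left(U \right)} = 111 - 49 = 62$)
$J{\left(T \right)} = T^{3}$
$\frac{\left(\frac{20769}{J{\left(-136 \right)}} - \frac{20629}{-16060}\right) + 11811}{-42269 + o{\left(118 \right)}} = \frac{\left(\frac{20769}{\left(-136\right)^{3}} - \frac{20629}{-16060}\right) + 11811}{-42269 + 62} = \frac{\left(\frac{20769}{-2515456} - - \frac{20629}{16060}\right) + 11811}{-42207} = \left(\left(20769 \left(- \frac{1}{2515456}\right) + \frac{20629}{16060}\right) + 11811\right) \left(- \frac{1}{42207}\right) = \left(\left(- \frac{20769}{2515456} + \frac{20629}{16060}\right) + 11811\right) \left(- \frac{1}{42207}\right) = \left(\frac{12889447921}{10099555840} + 11811\right) \left(- \frac{1}{42207}\right) = \frac{119298743474161}{10099555840} \left(- \frac{1}{42207}\right) = - \frac{119298743474161}{426271953338880}$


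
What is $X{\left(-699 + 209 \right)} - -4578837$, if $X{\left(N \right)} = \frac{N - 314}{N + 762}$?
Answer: $\frac{311360715}{68} \approx 4.5788 \cdot 10^{6}$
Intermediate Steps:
$X{\left(N \right)} = \frac{-314 + N}{762 + N}$
$X{\left(-699 + 209 \right)} - -4578837 = \frac{-314 + \left(-699 + 209\right)}{762 + \left(-699 + 209\right)} - -4578837 = \frac{-314 - 490}{762 - 490} + 4578837 = \frac{1}{272} \left(-804\right) + 4578837 = - \frac{201}{68} + 4578837 = \frac{311360715}{68}$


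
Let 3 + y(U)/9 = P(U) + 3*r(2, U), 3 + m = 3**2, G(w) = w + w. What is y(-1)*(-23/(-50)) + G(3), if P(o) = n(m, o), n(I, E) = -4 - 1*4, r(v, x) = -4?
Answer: -4461/50 ≈ -89.220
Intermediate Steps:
G(w) = 2*w
m = 6 (m = -3 + 3**2 = -3 + 9 = 6)
n(I, E) = -8 (n(I, E) = -4 - 4 = -8)
P(o) = -8
y(U) = -207 (y(U) = -27 + 9*(-8 + 3*(-4)) = -27 + 9*(-8 - 12) = -27 + 9*(-20) = -27 - 180 = -207)
y(-1)*(-23/(-50)) + G(3) = -(-4761)/(-50) + 2*3 = -(-4761)*(-1)/50 + 6 = -207*23/50 + 6 = -4761/50 + 6 = -4461/50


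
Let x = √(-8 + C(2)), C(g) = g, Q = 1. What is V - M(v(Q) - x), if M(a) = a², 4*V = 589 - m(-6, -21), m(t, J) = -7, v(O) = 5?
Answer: 130 + 10*I*√6 ≈ 130.0 + 24.495*I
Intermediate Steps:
x = I*√6 (x = √(-8 + 2) = √(-6) = I*√6 ≈ 2.4495*I)
V = 149 (V = (589 - 1*(-7))/4 = (589 + 7)/4 = (¼)*596 = 149)
V - M(v(Q) - x) = 149 - (5 - I*√6)²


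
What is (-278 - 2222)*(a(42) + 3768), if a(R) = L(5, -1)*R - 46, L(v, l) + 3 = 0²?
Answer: -8990000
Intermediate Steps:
L(v, l) = -3 (L(v, l) = -3 + 0² = -3 + 0 = -3)
a(R) = -46 - 3*R (a(R) = -3*R - 46 = -46 - 3*R)
(-278 - 2222)*(a(42) + 3768) = (-278 - 2222)*((-46 - 3*42) + 3768) = -2500*((-46 - 126) + 3768) = -2500*(-172 + 3768) = -2500*3596 = -8990000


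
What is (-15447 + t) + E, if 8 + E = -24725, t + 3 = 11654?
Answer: -28529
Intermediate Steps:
t = 11651 (t = -3 + 11654 = 11651)
E = -24733 (E = -8 - 24725 = -24733)
(-15447 + t) + E = (-15447 + 11651) - 24733 = -3796 - 24733 = -28529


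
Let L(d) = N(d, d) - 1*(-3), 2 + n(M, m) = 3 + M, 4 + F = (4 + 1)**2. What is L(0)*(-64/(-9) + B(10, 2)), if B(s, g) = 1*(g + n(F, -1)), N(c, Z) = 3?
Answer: 560/3 ≈ 186.67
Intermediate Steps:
F = 21 (F = -4 + (4 + 1)**2 = -4 + 5**2 = -4 + 25 = 21)
n(M, m) = 1 + M (n(M, m) = -2 + (3 + M) = 1 + M)
L(d) = 6 (L(d) = 3 - 1*(-3) = 3 + 3 = 6)
B(s, g) = 22 + g (B(s, g) = 1*(g + (1 + 21)) = 1*(g + 22) = 1*(22 + g) = 22 + g)
L(0)*(-64/(-9) + B(10, 2)) = 6*(-64/(-9) + (22 + 2)) = 6*(-64*(-1/9) + 24) = 6*(64/9 + 24) = 6*(280/9) = 560/3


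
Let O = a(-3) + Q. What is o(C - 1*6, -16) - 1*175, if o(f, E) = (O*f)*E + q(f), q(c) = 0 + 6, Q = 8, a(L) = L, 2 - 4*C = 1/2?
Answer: 281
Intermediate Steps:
C = 3/8 (C = 1/2 - 1/4/2 = 1/2 - 1/4*1/2 = 1/2 - 1/8 = 3/8 ≈ 0.37500)
O = 5 (O = -3 + 8 = 5)
q(c) = 6
o(f, E) = 6 + 5*E*f (o(f, E) = (5*f)*E + 6 = 5*E*f + 6 = 6 + 5*E*f)
o(C - 1*6, -16) - 1*175 = (6 + 5*(-16)*(3/8 - 1*6)) - 1*175 = (6 + 5*(-16)*(3/8 - 6)) - 175 = (6 + 5*(-16)*(-45/8)) - 175 = (6 + 450) - 175 = 456 - 175 = 281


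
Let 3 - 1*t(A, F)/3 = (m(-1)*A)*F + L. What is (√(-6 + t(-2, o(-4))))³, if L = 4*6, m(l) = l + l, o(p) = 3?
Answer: -105*I*√105 ≈ -1075.9*I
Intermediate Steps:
m(l) = 2*l
L = 24
t(A, F) = -63 + 6*A*F (t(A, F) = 9 - 3*(((2*(-1))*A)*F + 24) = 9 - 3*((-2*A)*F + 24) = 9 - 3*(-2*A*F + 24) = 9 - 3*(24 - 2*A*F) = 9 + (-72 + 6*A*F) = -63 + 6*A*F)
(√(-6 + t(-2, o(-4))))³ = (√(-6 + (-63 + 6*(-2)*3)))³ = (√(-6 + (-63 - 36)))³ = (√(-6 - 99))³ = (√(-105))³ = (I*√105)³ = -105*I*√105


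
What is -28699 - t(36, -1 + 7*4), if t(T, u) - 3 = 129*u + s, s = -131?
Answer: -32054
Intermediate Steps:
t(T, u) = -128 + 129*u (t(T, u) = 3 + (129*u - 131) = 3 + (-131 + 129*u) = -128 + 129*u)
-28699 - t(36, -1 + 7*4) = -28699 - (-128 + 129*(-1 + 7*4)) = -28699 - (-128 + 129*(-1 + 28)) = -28699 - (-128 + 129*27) = -28699 - (-128 + 3483) = -28699 - 1*3355 = -28699 - 3355 = -32054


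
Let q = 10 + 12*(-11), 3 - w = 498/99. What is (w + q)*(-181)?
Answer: 740833/33 ≈ 22450.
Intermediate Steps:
w = -67/33 (w = 3 - 498/99 = 3 - 1*166/33 = 3 - 166/33 = -67/33 ≈ -2.0303)
q = -122 (q = 10 - 132 = -122)
(w + q)*(-181) = (-67/33 - 122)*(-181) = -4093/33*(-181) = 740833/33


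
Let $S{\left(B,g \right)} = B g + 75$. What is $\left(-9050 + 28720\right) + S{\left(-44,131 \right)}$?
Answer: $13981$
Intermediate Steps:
$S{\left(B,g \right)} = 75 + B g$
$\left(-9050 + 28720\right) + S{\left(-44,131 \right)} = \left(-9050 + 28720\right) + \left(75 - 5764\right) = 19670 + \left(75 - 5764\right) = 19670 - 5689 = 13981$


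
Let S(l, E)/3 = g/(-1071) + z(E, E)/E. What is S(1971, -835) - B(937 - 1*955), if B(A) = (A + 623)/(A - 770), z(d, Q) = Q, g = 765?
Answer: 8963/5516 ≈ 1.6249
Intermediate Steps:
B(A) = (623 + A)/(-770 + A)
S(l, E) = 6/7 (S(l, E) = 3*(765/(-1071) + E/E) = 3*(765*(-1/1071) + 1) = 3*(-5/7 + 1) = 3*(2/7) = 6/7)
S(1971, -835) - B(937 - 1*955) = 6/7 - (623 + (937 - 1*955))/(-770 + (937 - 1*955)) = 6/7 - (623 + (937 - 955))/(-770 + (937 - 955)) = 6/7 - (623 - 18)/(-770 - 18) = 6/7 - 605/(-788) = 6/7 - (-1)*605/788 = 6/7 - 1*(-605/788) = 6/7 + 605/788 = 8963/5516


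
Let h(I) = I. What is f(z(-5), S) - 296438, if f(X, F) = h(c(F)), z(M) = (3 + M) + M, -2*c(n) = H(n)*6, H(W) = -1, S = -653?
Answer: -296435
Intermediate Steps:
c(n) = 3 (c(n) = -(-1)*6/2 = -½*(-6) = 3)
z(M) = 3 + 2*M
f(X, F) = 3
f(z(-5), S) - 296438 = 3 - 296438 = -296435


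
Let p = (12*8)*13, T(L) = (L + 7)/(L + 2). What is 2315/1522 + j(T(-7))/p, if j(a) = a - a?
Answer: 2315/1522 ≈ 1.5210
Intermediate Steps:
T(L) = (7 + L)/(2 + L)
p = 1248 (p = 96*13 = 1248)
j(a) = 0
2315/1522 + j(T(-7))/p = 2315/1522 + 0/1248 = 2315*(1/1522) + 0*(1/1248) = 2315/1522 + 0 = 2315/1522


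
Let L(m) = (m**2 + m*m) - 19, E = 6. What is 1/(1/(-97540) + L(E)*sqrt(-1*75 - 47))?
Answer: -97540/3260446455216801 - 504244734800*I*sqrt(122)/3260446455216801 ≈ -2.9916e-11 - 0.0017082*I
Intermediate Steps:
L(m) = -19 + 2*m**2 (L(m) = (m**2 + m**2) - 19 = 2*m**2 - 19 = -19 + 2*m**2)
1/(1/(-97540) + L(E)*sqrt(-1*75 - 47)) = 1/(1/(-97540) + (-19 + 2*6**2)*sqrt(-1*75 - 47)) = 1/(-1/97540 + (-19 + 2*36)*sqrt(-75 - 47)) = 1/(-1/97540 + (-19 + 72)*sqrt(-122)) = 1/(-1/97540 + 53*(I*sqrt(122))) = 1/(-1/97540 + 53*I*sqrt(122))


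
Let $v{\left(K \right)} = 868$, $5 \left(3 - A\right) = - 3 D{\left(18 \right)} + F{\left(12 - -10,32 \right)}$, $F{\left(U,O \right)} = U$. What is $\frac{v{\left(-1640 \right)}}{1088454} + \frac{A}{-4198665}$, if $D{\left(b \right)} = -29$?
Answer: $\frac{1018028932}{1269459364975} \approx 0.00080194$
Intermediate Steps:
$A = - \frac{94}{5}$ ($A = 3 - \frac{\left(-3\right) \left(-29\right) + \left(12 - -10\right)}{5} = 3 - \frac{87 + \left(12 + 10\right)}{5} = 3 - \frac{87 + 22}{5} = 3 - \frac{109}{5} = - \frac{94}{5} \approx -18.8$)
$\frac{v{\left(-1640 \right)}}{1088454} + \frac{A}{-4198665} = \frac{868}{1088454} - \frac{94}{5 \left(-4198665\right)} = 868 \cdot \frac{1}{1088454} - - \frac{94}{20993325} = \frac{434}{544227} + \frac{94}{20993325} = \frac{1018028932}{1269459364975}$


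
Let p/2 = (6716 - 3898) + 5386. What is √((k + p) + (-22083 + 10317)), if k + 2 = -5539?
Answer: I*√899 ≈ 29.983*I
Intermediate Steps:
k = -5541 (k = -2 - 5539 = -5541)
p = 16408 (p = 2*((6716 - 3898) + 5386) = 2*(2818 + 5386) = 2*8204 = 16408)
√((k + p) + (-22083 + 10317)) = √((-5541 + 16408) + (-22083 + 10317)) = √(10867 - 11766) = √(-899) = I*√899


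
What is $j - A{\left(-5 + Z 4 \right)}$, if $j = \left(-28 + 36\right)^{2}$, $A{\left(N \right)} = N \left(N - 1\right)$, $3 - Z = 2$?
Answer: $62$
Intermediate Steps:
$Z = 1$ ($Z = 3 - 2 = 1$)
$A{\left(N \right)} = N \left(-1 + N\right)$
$j = 64$ ($j = 8^{2} = 64$)
$j - A{\left(-5 + Z 4 \right)} = 64 - \left(-5 + 1 \cdot 4\right) \left(-1 + \left(-5 + 1 \cdot 4\right)\right) = 64 - \left(-5 + 4\right) \left(-1 + \left(-5 + 4\right)\right) = 64 - - (-1 - 1) = 64 - \left(-1\right) \left(-2\right) = 64 - 2 = 62$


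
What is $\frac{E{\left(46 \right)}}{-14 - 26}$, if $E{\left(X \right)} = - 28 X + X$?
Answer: $\frac{621}{20} \approx 31.05$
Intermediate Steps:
$E{\left(X \right)} = - 27 X$
$\frac{E{\left(46 \right)}}{-14 - 26} = \frac{\left(-27\right) 46}{-14 - 26} = - \frac{1242}{-14 - 26} = - \frac{1242}{-40} = \left(-1242\right) \left(- \frac{1}{40}\right) = \frac{621}{20}$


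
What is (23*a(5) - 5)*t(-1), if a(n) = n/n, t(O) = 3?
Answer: 54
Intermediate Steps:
a(n) = 1
(23*a(5) - 5)*t(-1) = (23*1 - 5)*3 = (23 - 5)*3 = 18*3 = 54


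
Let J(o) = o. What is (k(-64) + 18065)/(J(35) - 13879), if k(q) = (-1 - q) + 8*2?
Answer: -4536/3461 ≈ -1.3106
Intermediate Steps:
k(q) = 15 - q (k(q) = (-1 - q) + 16 = 15 - q)
(k(-64) + 18065)/(J(35) - 13879) = ((15 - 1*(-64)) + 18065)/(35 - 13879) = ((15 + 64) + 18065)/(-13844) = (79 + 18065)*(-1/13844) = 18144*(-1/13844) = -4536/3461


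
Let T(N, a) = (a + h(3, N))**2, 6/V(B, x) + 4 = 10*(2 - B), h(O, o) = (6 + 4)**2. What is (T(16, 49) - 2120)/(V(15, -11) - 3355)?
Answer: -1345427/224788 ≈ -5.9853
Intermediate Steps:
h(O, o) = 100 (h(O, o) = 10**2 = 100)
V(B, x) = 6/(16 - 10*B) (V(B, x) = 6/(-4 + 10*(2 - B)) = 6/(-4 + (20 - 10*B)) = 6/(16 - 10*B))
T(N, a) = (100 + a)**2 (T(N, a) = (a + 100)**2 = (100 + a)**2)
(T(16, 49) - 2120)/(V(15, -11) - 3355) = ((100 + 49)**2 - 2120)/(-3/(-8 + 5*15) - 3355) = (149**2 - 2120)/(-3/(-8 + 75) - 3355) = (22201 - 2120)/(-3/67 - 3355) = 20081/(-3*1/67 - 3355) = 20081/(-3/67 - 3355) = 20081/(-224788/67) = 20081*(-67/224788) = -1345427/224788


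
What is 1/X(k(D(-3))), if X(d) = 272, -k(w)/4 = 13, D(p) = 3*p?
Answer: 1/272 ≈ 0.0036765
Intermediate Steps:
k(w) = -52 (k(w) = -4*13 = -52)
1/X(k(D(-3))) = 1/272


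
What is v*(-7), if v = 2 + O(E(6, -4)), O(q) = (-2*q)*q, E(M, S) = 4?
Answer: 210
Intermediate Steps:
O(q) = -2*q**2
v = -30 (v = 2 - 2*4**2 = 2 - 2*16 = 2 - 32 = -30)
v*(-7) = -30*(-7) = 210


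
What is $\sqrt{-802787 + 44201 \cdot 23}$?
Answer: $14 \sqrt{1091} \approx 462.42$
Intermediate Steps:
$\sqrt{-802787 + 44201 \cdot 23} = \sqrt{-802787 + 1016623} = \sqrt{213836} = 14 \sqrt{1091}$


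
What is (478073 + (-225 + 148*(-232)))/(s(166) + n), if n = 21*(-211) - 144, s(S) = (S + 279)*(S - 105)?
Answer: 221756/11285 ≈ 19.651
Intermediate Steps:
s(S) = (-105 + S)*(279 + S) (s(S) = (279 + S)*(-105 + S) = (-105 + S)*(279 + S))
n = -4575 (n = -4431 - 144 = -4575)
(478073 + (-225 + 148*(-232)))/(s(166) + n) = (478073 + (-225 + 148*(-232)))/((-29295 + 166**2 + 174*166) - 4575) = (478073 + (-225 - 34336))/((-29295 + 27556 + 28884) - 4575) = (478073 - 34561)/(27145 - 4575) = 443512/22570 = 443512*(1/22570) = 221756/11285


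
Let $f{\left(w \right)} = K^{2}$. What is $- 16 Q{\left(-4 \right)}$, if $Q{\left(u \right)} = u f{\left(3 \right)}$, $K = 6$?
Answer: $2304$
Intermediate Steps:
$f{\left(w \right)} = 36$ ($f{\left(w \right)} = 6^{2} = 36$)
$Q{\left(u \right)} = 36 u$ ($Q{\left(u \right)} = u 36 = 36 u$)
$- 16 Q{\left(-4 \right)} = - 16 \cdot 36 \left(-4\right) = \left(-16\right) \left(-144\right) = 2304$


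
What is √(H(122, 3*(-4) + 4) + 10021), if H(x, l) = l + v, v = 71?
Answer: 2*√2521 ≈ 100.42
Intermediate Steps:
H(x, l) = 71 + l (H(x, l) = l + 71 = 71 + l)
√(H(122, 3*(-4) + 4) + 10021) = √((71 + (3*(-4) + 4)) + 10021) = √((71 + (-12 + 4)) + 10021) = √((71 - 8) + 10021) = √(63 + 10021) = √10084 = 2*√2521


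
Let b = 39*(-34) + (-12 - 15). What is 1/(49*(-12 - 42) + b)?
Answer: -1/3999 ≈ -0.00025006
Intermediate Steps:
b = -1353 (b = -1326 - 27 = -1353)
1/(49*(-12 - 42) + b) = 1/(49*(-12 - 42) - 1353) = 1/(49*(-54) - 1353) = 1/(-2646 - 1353) = 1/(-3999) = -1/3999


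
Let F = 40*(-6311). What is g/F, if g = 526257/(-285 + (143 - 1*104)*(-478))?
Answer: 19491/176960440 ≈ 0.00011014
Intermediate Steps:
F = -252440
g = -19491/701 (g = 526257/(-285 + (143 - 104)*(-478)) = 526257/(-285 + 39*(-478)) = 526257/(-285 - 18642) = 526257/(-18927) = 526257*(-1/18927) = -19491/701 ≈ -27.805)
g/F = -19491/701/(-252440) = -19491/701*(-1/252440) = 19491/176960440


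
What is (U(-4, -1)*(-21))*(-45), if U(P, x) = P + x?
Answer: -4725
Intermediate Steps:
(U(-4, -1)*(-21))*(-45) = ((-4 - 1)*(-21))*(-45) = -5*(-21)*(-45) = 105*(-45) = -4725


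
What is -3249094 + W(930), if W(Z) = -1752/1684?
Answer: -1367869012/421 ≈ -3.2491e+6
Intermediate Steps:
W(Z) = -438/421 (W(Z) = -1752*1/1684 = -438/421)
-3249094 + W(930) = -3249094 - 438/421 = -1367869012/421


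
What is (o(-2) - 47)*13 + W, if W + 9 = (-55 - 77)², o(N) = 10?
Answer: 16934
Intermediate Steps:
W = 17415 (W = -9 + (-55 - 77)² = -9 + (-132)² = -9 + 17424 = 17415)
(o(-2) - 47)*13 + W = (10 - 47)*13 + 17415 = -37*13 + 17415 = -481 + 17415 = 16934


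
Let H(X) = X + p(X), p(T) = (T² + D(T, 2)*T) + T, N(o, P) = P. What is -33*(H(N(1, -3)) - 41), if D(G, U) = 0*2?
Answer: 1254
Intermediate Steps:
D(G, U) = 0
p(T) = T + T² (p(T) = (T² + 0*T) + T = (T² + 0) + T = T² + T = T + T²)
H(X) = X + X*(1 + X)
-33*(H(N(1, -3)) - 41) = -33*(-3*(2 - 3) - 41) = -33*(-3*(-1) - 41) = -33*(3 - 41) = -33*(-38) = 1254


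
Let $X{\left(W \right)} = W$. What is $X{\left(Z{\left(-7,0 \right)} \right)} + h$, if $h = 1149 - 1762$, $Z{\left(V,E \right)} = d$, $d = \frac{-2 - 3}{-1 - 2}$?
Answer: $- \frac{1834}{3} \approx -611.33$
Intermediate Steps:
$d = \frac{5}{3}$ ($d = - \frac{5}{-3} = \left(-5\right) \left(- \frac{1}{3}\right) = \frac{5}{3} \approx 1.6667$)
$Z{\left(V,E \right)} = \frac{5}{3}$
$h = -613$ ($h = 1149 - 1762 = -613$)
$X{\left(Z{\left(-7,0 \right)} \right)} + h = \frac{5}{3} - 613 = - \frac{1834}{3}$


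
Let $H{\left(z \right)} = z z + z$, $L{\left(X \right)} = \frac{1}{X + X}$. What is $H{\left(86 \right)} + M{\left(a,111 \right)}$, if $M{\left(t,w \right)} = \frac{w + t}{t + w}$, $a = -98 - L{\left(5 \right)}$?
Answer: $7483$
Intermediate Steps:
$L{\left(X \right)} = \frac{1}{2 X}$
$a = - \frac{981}{10}$ ($a = -98 - \frac{1}{2 \cdot 5} = -98 - \frac{1}{2} \cdot \frac{1}{5} = -98 - \frac{1}{10} = - \frac{981}{10} \approx -98.1$)
$H{\left(z \right)} = z + z^{2}$ ($H{\left(z \right)} = z^{2} + z = z + z^{2}$)
$M{\left(t,w \right)} = 1$ ($M{\left(t,w \right)} = \frac{t + w}{t + w} = 1$)
$H{\left(86 \right)} + M{\left(a,111 \right)} = 86 \left(1 + 86\right) + 1 = 86 \cdot 87 + 1 = 7482 + 1 = 7483$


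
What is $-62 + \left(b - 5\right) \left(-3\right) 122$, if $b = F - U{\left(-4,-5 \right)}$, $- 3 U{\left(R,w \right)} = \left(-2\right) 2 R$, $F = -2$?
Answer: $548$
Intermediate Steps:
$U{\left(R,w \right)} = \frac{4 R}{3}$ ($U{\left(R,w \right)} = - \frac{\left(-2\right) 2 R}{3} = - \frac{\left(-4\right) R}{3} = \frac{4 R}{3}$)
$b = \frac{10}{3}$ ($b = -2 - \frac{4}{3} \left(-4\right) = -2 - - \frac{16}{3} = -2 + \frac{16}{3} = \frac{10}{3} \approx 3.3333$)
$-62 + \left(b - 5\right) \left(-3\right) 122 = -62 + \left(\frac{10}{3} - 5\right) \left(-3\right) 122 = -62 + \left(- \frac{5}{3}\right) \left(-3\right) 122 = -62 + 5 \cdot 122 = -62 + 610 = 548$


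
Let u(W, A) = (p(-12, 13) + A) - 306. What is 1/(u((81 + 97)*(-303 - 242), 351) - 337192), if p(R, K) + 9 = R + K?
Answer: -1/337155 ≈ -2.9660e-6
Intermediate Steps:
p(R, K) = -9 + K + R (p(R, K) = -9 + (R + K) = -9 + (K + R) = -9 + K + R)
u(W, A) = -314 + A (u(W, A) = ((-9 + 13 - 12) + A) - 306 = (-8 + A) - 306 = -314 + A)
1/(u((81 + 97)*(-303 - 242), 351) - 337192) = 1/((-314 + 351) - 337192) = 1/(37 - 337192) = 1/(-337155) = -1/337155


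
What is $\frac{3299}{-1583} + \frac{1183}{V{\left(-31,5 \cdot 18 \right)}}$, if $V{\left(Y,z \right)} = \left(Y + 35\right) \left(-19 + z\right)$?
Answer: $\frac{935773}{449572} \approx 2.0815$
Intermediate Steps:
$V{\left(Y,z \right)} = \left(-19 + z\right) \left(35 + Y\right)$ ($V{\left(Y,z \right)} = \left(35 + Y\right) \left(-19 + z\right) = \left(-19 + z\right) \left(35 + Y\right)$)
$\frac{3299}{-1583} + \frac{1183}{V{\left(-31,5 \cdot 18 \right)}} = \frac{3299}{-1583} + \frac{1183}{-665 - -589 + 35 \cdot 5 \cdot 18 - 31 \cdot 5 \cdot 18} = 3299 \left(- \frac{1}{1583}\right) + \frac{1183}{-665 + 589 + 35 \cdot 90 - 2790} = - \frac{3299}{1583} + \frac{1183}{-665 + 589 + 3150 - 2790} = - \frac{3299}{1583} + \frac{1183}{284} = \frac{935773}{449572}$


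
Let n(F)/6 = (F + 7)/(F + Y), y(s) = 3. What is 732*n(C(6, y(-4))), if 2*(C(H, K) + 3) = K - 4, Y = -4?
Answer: -10248/5 ≈ -2049.6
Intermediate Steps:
C(H, K) = -5 + K/2 (C(H, K) = -3 + (K - 4)/2 = -3 + (-4 + K)/2 = -3 + (-2 + K/2) = -5 + K/2)
n(F) = 6*(7 + F)/(-4 + F) (n(F) = 6*((F + 7)/(F - 4)) = 6*((7 + F)/(-4 + F)) = 6*(7 + F)/(-4 + F))
732*n(C(6, y(-4))) = 732*(6*(7 + (-5 + (1/2)*3))/(-4 + (-5 + (1/2)*3))) = 732*(6*(7 + (-5 + 3/2))/(-4 + (-5 + 3/2))) = 732*(6*(7 - 7/2)/(-4 - 7/2)) = 732*(6*(7/2)/(-15/2)) = 732*(6*(-2/15)*(7/2)) = 732*(-14/5) = -10248/5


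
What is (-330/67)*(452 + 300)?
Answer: -248160/67 ≈ -3703.9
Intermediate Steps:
(-330/67)*(452 + 300) = -330*1/67*752 = -330/67*752 = -248160/67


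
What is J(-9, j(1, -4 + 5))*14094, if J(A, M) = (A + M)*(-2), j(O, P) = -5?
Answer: 394632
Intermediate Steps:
J(A, M) = -2*A - 2*M
J(-9, j(1, -4 + 5))*14094 = (-2*(-9) - 2*(-5))*14094 = (18 + 10)*14094 = 28*14094 = 394632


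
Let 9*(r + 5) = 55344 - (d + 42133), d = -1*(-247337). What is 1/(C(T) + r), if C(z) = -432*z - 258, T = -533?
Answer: 1/203979 ≈ 4.9025e-6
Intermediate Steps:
d = 247337
C(z) = -258 - 432*z
r = -26019 (r = -5 + (55344 - (247337 + 42133))/9 = -5 + (55344 - 1*289470)/9 = -5 + (55344 - 289470)/9 = -5 + (1/9)*(-234126) = -5 - 26014 = -26019)
1/(C(T) + r) = 1/((-258 - 432*(-533)) - 26019) = 1/((-258 + 230256) - 26019) = 1/(229998 - 26019) = 1/203979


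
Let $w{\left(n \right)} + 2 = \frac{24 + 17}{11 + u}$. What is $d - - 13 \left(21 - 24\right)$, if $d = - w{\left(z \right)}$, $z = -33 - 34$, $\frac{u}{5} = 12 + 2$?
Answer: $- \frac{3038}{81} \approx -37.506$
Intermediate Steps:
$u = 70$ ($u = 5 \left(12 + 2\right) = 5 \cdot 14 = 70$)
$z = -67$ ($z = -33 - 34 = -67$)
$w{\left(n \right)} = - \frac{121}{81}$ ($w{\left(n \right)} = -2 + \frac{24 + 17}{11 + 70} = -2 + \frac{41}{81} = - \frac{121}{81}$)
$d = \frac{121}{81}$ ($d = \left(-1\right) \left(- \frac{121}{81}\right) = \frac{121}{81} \approx 1.4938$)
$d - - 13 \left(21 - 24\right) = \frac{121}{81} - - 13 \left(21 - 24\right) = \frac{121}{81} - \left(-13\right) \left(-3\right) = \frac{121}{81} - 39 = - \frac{3038}{81}$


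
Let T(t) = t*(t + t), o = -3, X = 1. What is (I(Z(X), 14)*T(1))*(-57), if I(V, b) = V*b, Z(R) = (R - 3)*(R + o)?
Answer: -6384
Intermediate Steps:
Z(R) = (-3 + R)² (Z(R) = (R - 3)*(R - 3) = (-3 + R)*(-3 + R) = (-3 + R)²)
T(t) = 2*t² (T(t) = t*(2*t) = 2*t²)
(I(Z(X), 14)*T(1))*(-57) = (((9 + 1² - 6*1)*14)*(2*1²))*(-57) = (((9 + 1 - 6)*14)*(2*1))*(-57) = ((4*14)*2)*(-57) = (56*2)*(-57) = 112*(-57) = -6384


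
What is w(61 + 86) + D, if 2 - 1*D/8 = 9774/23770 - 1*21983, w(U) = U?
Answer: 2092041799/11885 ≈ 1.7602e+5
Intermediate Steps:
D = 2090294704/11885 (D = 16 - 8*(9774/23770 - 1*21983) = 16 - 8*(9774*(1/23770) - 21983) = 16 - 8*(4887/11885 - 21983) = 16 - 8*(-261263068/11885) = 16 + 2090104544/11885 = 2090294704/11885 ≈ 1.7588e+5)
w(61 + 86) + D = (61 + 86) + 2090294704/11885 = 147 + 2090294704/11885 = 2092041799/11885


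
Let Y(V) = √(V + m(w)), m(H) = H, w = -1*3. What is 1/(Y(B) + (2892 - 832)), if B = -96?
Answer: 2060/4243699 - 3*I*√11/4243699 ≈ 0.00048543 - 2.3446e-6*I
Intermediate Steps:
w = -3
Y(V) = √(-3 + V) (Y(V) = √(V - 3) = √(-3 + V))
1/(Y(B) + (2892 - 832)) = 1/(√(-3 - 96) + (2892 - 832)) = 1/(√(-99) + 2060) = 1/(3*I*√11 + 2060) = 1/(2060 + 3*I*√11)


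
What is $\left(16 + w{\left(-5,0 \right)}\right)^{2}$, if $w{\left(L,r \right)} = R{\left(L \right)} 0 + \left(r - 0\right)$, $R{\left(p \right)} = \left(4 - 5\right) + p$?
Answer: $256$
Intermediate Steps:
$R{\left(p \right)} = -1 + p$
$w{\left(L,r \right)} = r$ ($w{\left(L,r \right)} = \left(-1 + L\right) 0 + \left(r - 0\right) = 0 + \left(r + 0\right) = 0 + r = r$)
$\left(16 + w{\left(-5,0 \right)}\right)^{2} = \left(16 + 0\right)^{2} = 16^{2} = 256$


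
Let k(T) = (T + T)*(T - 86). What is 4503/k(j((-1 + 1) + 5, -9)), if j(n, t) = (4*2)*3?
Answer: -1501/992 ≈ -1.5131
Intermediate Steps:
j(n, t) = 24 (j(n, t) = 8*3 = 24)
k(T) = 2*T*(-86 + T) (k(T) = (2*T)*(-86 + T) = 2*T*(-86 + T))
4503/k(j((-1 + 1) + 5, -9)) = 4503/((2*24*(-86 + 24))) = 4503/((2*24*(-62))) = 4503/(-2976) = 4503*(-1/2976) = -1501/992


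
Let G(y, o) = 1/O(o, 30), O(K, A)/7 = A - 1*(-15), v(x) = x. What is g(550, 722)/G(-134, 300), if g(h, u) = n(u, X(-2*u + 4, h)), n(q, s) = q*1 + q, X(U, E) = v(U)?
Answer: 454860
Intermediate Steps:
X(U, E) = U
n(q, s) = 2*q (n(q, s) = q + q = 2*q)
O(K, A) = 105 + 7*A (O(K, A) = 7*(A - 1*(-15)) = 7*(A + 15) = 7*(15 + A) = 105 + 7*A)
g(h, u) = 2*u
G(y, o) = 1/315 (G(y, o) = 1/(105 + 7*30) = 1/(105 + 210) = 1/315)
g(550, 722)/G(-134, 300) = (2*722)/(1/315) = 1444*315 = 454860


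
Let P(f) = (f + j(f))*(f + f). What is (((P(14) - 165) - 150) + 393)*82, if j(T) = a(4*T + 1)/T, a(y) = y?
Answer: 47888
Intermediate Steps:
j(T) = (1 + 4*T)/T (j(T) = (4*T + 1)/T = (1 + 4*T)/T)
P(f) = 2*f*(4 + f + 1/f) (P(f) = (f + (4 + 1/f))*(f + f) = (4 + f + 1/f)*(2*f) = 2*f*(4 + f + 1/f))
(((P(14) - 165) - 150) + 393)*82 = ((((2 + 2*14² + 8*14) - 165) - 150) + 393)*82 = ((((2 + 2*196 + 112) - 165) - 150) + 393)*82 = ((((2 + 392 + 112) - 165) - 150) + 393)*82 = (((506 - 165) - 150) + 393)*82 = ((341 - 150) + 393)*82 = (191 + 393)*82 = 584*82 = 47888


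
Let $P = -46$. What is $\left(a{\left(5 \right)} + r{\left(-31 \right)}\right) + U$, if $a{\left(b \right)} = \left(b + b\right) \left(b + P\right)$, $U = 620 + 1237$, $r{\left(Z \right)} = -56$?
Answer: $1391$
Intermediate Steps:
$U = 1857$
$a{\left(b \right)} = 2 b \left(-46 + b\right)$ ($a{\left(b \right)} = \left(b + b\right) \left(b - 46\right) = 2 b \left(-46 + b\right)$)
$\left(a{\left(5 \right)} + r{\left(-31 \right)}\right) + U = \left(2 \cdot 5 \left(-46 + 5\right) - 56\right) + 1857 = \left(2 \cdot 5 \left(-41\right) - 56\right) + 1857 = \left(-410 - 56\right) + 1857 = -466 + 1857 = 1391$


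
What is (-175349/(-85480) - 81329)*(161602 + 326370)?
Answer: -848074300869003/21370 ≈ -3.9685e+10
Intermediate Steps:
(-175349/(-85480) - 81329)*(161602 + 326370) = (-175349*(-1/85480) - 81329)*487972 = (175349/85480 - 81329)*487972 = -6951827571/85480*487972 = -848074300869003/21370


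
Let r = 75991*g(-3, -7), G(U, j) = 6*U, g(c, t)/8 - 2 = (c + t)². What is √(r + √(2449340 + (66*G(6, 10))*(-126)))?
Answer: √(62008656 + 2*√537491) ≈ 7874.6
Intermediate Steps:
g(c, t) = 16 + 8*(c + t)²
r = 62008656 (r = 75991*(16 + 8*(-3 - 7)²) = 75991*(16 + 8*(-10)²) = 75991*(16 + 8*100) = 75991*(16 + 800) = 75991*816 = 62008656)
√(r + √(2449340 + (66*G(6, 10))*(-126))) = √(62008656 + √(2449340 + (66*(6*6))*(-126))) = √(62008656 + √(2449340 + (66*36)*(-126))) = √(62008656 + √(2449340 + 2376*(-126))) = √(62008656 + √(2449340 - 299376)) = √(62008656 + √2149964) = √(62008656 + 2*√537491)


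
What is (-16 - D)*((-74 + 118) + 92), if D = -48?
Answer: 4352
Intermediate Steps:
(-16 - D)*((-74 + 118) + 92) = (-16 - 1*(-48))*((-74 + 118) + 92) = (-16 + 48)*(44 + 92) = 32*136 = 4352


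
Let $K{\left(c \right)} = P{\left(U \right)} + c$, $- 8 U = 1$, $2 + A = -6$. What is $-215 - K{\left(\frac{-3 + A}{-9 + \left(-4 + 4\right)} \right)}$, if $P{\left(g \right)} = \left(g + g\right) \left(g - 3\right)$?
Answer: $- \frac{62497}{288} \approx -217.0$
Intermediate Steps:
$A = -8$ ($A = -2 - 6 = -8$)
$U = - \frac{1}{8}$ ($U = \left(- \frac{1}{8}\right) 1 = - \frac{1}{8} \approx -0.125$)
$P{\left(g \right)} = 2 g \left(-3 + g\right)$
$K{\left(c \right)} = \frac{25}{32} + c$ ($K{\left(c \right)} = 2 \left(- \frac{1}{8}\right) \left(-3 - \frac{1}{8}\right) + c = 2 \left(- \frac{1}{8}\right) \left(- \frac{25}{8}\right) + c = \frac{25}{32} + c$)
$-215 - K{\left(\frac{-3 + A}{-9 + \left(-4 + 4\right)} \right)} = -215 - \left(\frac{25}{32} + \frac{-3 - 8}{-9 + \left(-4 + 4\right)}\right) = -215 - \left(\frac{25}{32} - \frac{11}{-9 + 0}\right) = -215 - \left(\frac{25}{32} - \frac{11}{-9}\right) = -215 - \left(\frac{25}{32} - - \frac{11}{9}\right) = -215 - \left(\frac{25}{32} + \frac{11}{9}\right) = -215 - \frac{577}{288} = - \frac{62497}{288}$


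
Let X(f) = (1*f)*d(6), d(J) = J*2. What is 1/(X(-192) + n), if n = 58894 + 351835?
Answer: 1/408425 ≈ 2.4484e-6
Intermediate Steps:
d(J) = 2*J
n = 410729
X(f) = 12*f (X(f) = (1*f)*(2*6) = f*12 = 12*f)
1/(X(-192) + n) = 1/(12*(-192) + 410729) = 1/(-2304 + 410729) = 1/408425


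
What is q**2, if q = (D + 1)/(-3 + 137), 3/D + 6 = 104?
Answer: 10201/172449424 ≈ 5.9154e-5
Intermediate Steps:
D = 3/98 (D = 3/(-6 + 104) = 3/98 ≈ 0.030612)
q = 101/13132 (q = (3/98 + 1)/(-3 + 137) = (101/98)/134 = (101/98)*(1/134) = 101/13132 ≈ 0.0076911)
q**2 = (101/13132)**2 = 10201/172449424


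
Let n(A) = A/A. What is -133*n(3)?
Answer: -133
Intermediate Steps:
n(A) = 1
-133*n(3) = -133*1 = -133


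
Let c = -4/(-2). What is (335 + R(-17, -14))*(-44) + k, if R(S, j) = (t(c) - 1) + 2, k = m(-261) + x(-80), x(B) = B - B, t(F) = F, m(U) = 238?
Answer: -14634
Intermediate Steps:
c = 2 (c = -4*(-½) = 2)
x(B) = 0
k = 238 (k = 238 + 0 = 238)
R(S, j) = 3 (R(S, j) = (2 - 1) + 2 = 1 + 2 = 3)
(335 + R(-17, -14))*(-44) + k = (335 + 3)*(-44) + 238 = 338*(-44) + 238 = -14872 + 238 = -14634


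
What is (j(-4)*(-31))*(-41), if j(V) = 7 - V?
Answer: 13981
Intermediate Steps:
(j(-4)*(-31))*(-41) = ((7 - 1*(-4))*(-31))*(-41) = ((7 + 4)*(-31))*(-41) = (11*(-31))*(-41) = -341*(-41) = 13981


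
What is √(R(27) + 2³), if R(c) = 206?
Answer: √214 ≈ 14.629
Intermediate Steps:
√(R(27) + 2³) = √(206 + 2³) = √(206 + 8) = √214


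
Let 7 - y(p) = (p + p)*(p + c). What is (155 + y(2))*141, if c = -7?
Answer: 25662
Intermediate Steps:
y(p) = 7 - 2*p*(-7 + p) (y(p) = 7 - (p + p)*(p - 7) = 7 - 2*p*(-7 + p))
(155 + y(2))*141 = (155 + (7 - 2*2**2 + 14*2))*141 = (155 + (7 - 2*4 + 28))*141 = (155 + (7 - 8 + 28))*141 = (155 + 27)*141 = 182*141 = 25662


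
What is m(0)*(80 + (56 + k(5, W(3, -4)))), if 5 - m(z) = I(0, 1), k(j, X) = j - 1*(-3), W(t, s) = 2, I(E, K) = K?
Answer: 576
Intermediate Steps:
k(j, X) = 3 + j (k(j, X) = j + 3 = 3 + j)
m(z) = 4 (m(z) = 5 - 1*1 = 5 - 1 = 4)
m(0)*(80 + (56 + k(5, W(3, -4)))) = 4*(80 + (56 + (3 + 5))) = 4*(80 + (56 + 8)) = 4*(80 + 64) = 4*144 = 576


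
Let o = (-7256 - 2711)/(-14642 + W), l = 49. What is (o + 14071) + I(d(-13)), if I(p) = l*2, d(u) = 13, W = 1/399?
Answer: 82781499366/5842157 ≈ 14170.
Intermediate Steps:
W = 1/399 ≈ 0.0025063
I(p) = 98 (I(p) = 49*2 = 98)
o = 3976833/5842157 (o = (-7256 - 2711)/(-14642 + 1/399) = -9967/(-5842157/399) = -9967*(-399/5842157) = 3976833/5842157 ≈ 0.68071)
(o + 14071) + I(d(-13)) = (3976833/5842157 + 14071) + 98 = 82208967980/5842157 + 98 = 82781499366/5842157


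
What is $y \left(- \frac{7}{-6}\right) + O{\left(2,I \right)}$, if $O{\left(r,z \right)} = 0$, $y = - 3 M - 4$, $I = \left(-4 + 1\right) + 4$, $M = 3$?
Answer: $- \frac{91}{6} \approx -15.167$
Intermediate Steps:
$I = 1$ ($I = -3 + 4 = 1$)
$y = -13$ ($y = \left(-3\right) 3 - 4 = -9 - 4 = -13$)
$y \left(- \frac{7}{-6}\right) + O{\left(2,I \right)} = - 13 \left(- \frac{7}{-6}\right) + 0 = - 13 \left(\left(-7\right) \left(- \frac{1}{6}\right)\right) + 0 = \left(-13\right) \frac{7}{6} + 0 = - \frac{91}{6} + 0 = - \frac{91}{6}$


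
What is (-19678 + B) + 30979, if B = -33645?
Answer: -22344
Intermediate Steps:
(-19678 + B) + 30979 = (-19678 - 33645) + 30979 = -53323 + 30979 = -22344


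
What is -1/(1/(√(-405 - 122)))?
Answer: -I*√527 ≈ -22.956*I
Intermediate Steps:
-1/(1/(√(-405 - 122))) = -1/(1/(√(-527))) = -1/(1/(I*√527)) = -1/((-I*√527/527)) = -I*√527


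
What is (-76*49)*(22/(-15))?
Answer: 81928/15 ≈ 5461.9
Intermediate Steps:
(-76*49)*(22/(-15)) = -81928*(-1)/15 = -3724*(-22/15) = 81928/15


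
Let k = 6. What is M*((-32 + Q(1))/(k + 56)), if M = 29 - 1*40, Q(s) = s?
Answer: 11/2 ≈ 5.5000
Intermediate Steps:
M = -11 (M = 29 - 40 = -11)
M*((-32 + Q(1))/(k + 56)) = -11*(-32 + 1)/(6 + 56) = -(-341)/62 = -11*(-1/2) = 11/2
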